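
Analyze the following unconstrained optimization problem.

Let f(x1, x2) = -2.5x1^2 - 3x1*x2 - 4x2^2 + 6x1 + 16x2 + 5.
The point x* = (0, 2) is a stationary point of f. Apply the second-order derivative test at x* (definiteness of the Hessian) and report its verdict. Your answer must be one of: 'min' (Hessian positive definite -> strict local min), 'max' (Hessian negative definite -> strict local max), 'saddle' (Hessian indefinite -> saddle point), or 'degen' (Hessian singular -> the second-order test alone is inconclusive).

Compute the Hessian H = grad^2 f:
  H = [[-5, -3], [-3, -8]]
Verify stationarity: grad f(x*) = H x* + g = (0, 0).
Eigenvalues of H: -9.8541, -3.1459.
Both eigenvalues < 0, so H is negative definite -> x* is a strict local max.

max


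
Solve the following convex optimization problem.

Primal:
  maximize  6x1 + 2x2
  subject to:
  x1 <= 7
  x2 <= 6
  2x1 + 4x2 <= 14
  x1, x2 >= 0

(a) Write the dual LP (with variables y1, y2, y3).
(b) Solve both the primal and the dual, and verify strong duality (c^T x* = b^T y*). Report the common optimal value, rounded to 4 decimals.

The standard primal-dual pair for 'max c^T x s.t. A x <= b, x >= 0' is:
  Dual:  min b^T y  s.t.  A^T y >= c,  y >= 0.

So the dual LP is:
  minimize  7y1 + 6y2 + 14y3
  subject to:
    y1 + 2y3 >= 6
    y2 + 4y3 >= 2
    y1, y2, y3 >= 0

Solving the primal: x* = (7, 0).
  primal value c^T x* = 42.
Solving the dual: y* = (5, 0, 0.5).
  dual value b^T y* = 42.
Strong duality: c^T x* = b^T y*. Confirmed.

42


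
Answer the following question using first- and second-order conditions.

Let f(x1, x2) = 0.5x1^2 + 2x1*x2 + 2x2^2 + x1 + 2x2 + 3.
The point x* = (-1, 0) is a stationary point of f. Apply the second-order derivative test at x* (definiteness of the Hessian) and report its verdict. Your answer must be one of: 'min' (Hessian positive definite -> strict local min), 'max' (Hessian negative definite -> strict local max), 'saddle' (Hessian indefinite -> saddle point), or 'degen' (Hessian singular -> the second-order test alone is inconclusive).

Compute the Hessian H = grad^2 f:
  H = [[1, 2], [2, 4]]
Verify stationarity: grad f(x*) = H x* + g = (0, 0).
Eigenvalues of H: 0, 5.
H has a zero eigenvalue (singular; positive semidefinite but not definite), so H is neither positive definite, negative definite, nor indefinite. The second-order test alone is inconclusive -> degen.
(Indeed, f is constant along the null direction of H through x*, so x* is not a strict local extremum.)

degen


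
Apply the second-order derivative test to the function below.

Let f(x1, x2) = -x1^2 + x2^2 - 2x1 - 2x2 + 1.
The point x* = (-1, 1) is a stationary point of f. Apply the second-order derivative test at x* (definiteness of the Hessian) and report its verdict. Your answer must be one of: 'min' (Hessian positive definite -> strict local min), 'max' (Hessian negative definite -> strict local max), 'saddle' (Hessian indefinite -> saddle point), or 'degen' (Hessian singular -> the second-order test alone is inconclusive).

Compute the Hessian H = grad^2 f:
  H = [[-2, 0], [0, 2]]
Verify stationarity: grad f(x*) = H x* + g = (0, 0).
Eigenvalues of H: -2, 2.
Eigenvalues have mixed signs, so H is indefinite -> x* is a saddle point.

saddle


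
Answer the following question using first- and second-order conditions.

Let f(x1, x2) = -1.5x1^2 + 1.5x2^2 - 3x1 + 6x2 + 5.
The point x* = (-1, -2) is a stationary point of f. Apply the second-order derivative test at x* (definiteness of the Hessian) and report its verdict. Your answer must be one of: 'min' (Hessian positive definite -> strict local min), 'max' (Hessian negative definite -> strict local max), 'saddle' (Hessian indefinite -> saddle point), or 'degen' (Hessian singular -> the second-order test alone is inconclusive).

Compute the Hessian H = grad^2 f:
  H = [[-3, 0], [0, 3]]
Verify stationarity: grad f(x*) = H x* + g = (0, 0).
Eigenvalues of H: -3, 3.
Eigenvalues have mixed signs, so H is indefinite -> x* is a saddle point.

saddle


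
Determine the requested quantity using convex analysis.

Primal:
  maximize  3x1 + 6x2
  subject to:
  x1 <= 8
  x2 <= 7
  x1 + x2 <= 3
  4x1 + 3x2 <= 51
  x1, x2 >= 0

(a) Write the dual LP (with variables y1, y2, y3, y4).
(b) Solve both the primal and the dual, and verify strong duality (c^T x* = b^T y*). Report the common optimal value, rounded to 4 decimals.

The standard primal-dual pair for 'max c^T x s.t. A x <= b, x >= 0' is:
  Dual:  min b^T y  s.t.  A^T y >= c,  y >= 0.

So the dual LP is:
  minimize  8y1 + 7y2 + 3y3 + 51y4
  subject to:
    y1 + y3 + 4y4 >= 3
    y2 + y3 + 3y4 >= 6
    y1, y2, y3, y4 >= 0

Solving the primal: x* = (0, 3).
  primal value c^T x* = 18.
Solving the dual: y* = (0, 0, 6, 0).
  dual value b^T y* = 18.
Strong duality: c^T x* = b^T y*. Confirmed.

18


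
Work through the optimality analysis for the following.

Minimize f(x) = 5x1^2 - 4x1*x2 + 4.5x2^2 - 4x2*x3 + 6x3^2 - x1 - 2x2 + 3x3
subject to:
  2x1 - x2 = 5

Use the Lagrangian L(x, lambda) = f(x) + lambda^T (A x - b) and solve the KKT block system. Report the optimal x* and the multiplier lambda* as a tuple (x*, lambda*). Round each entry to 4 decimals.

Form the Lagrangian:
  L(x, lambda) = (1/2) x^T Q x + c^T x + lambda^T (A x - b)
Stationarity (grad_x L = 0): Q x + c + A^T lambda = 0.
Primal feasibility: A x = b.

This gives the KKT block system:
  [ Q   A^T ] [ x     ]   [-c ]
  [ A    0  ] [ lambda ] = [ b ]

Solving the linear system:
  x*      = (2.4189, -0.1622, -0.3041)
  lambda* = (-11.9189)
  f(x*)   = 28.2939

x* = (2.4189, -0.1622, -0.3041), lambda* = (-11.9189)


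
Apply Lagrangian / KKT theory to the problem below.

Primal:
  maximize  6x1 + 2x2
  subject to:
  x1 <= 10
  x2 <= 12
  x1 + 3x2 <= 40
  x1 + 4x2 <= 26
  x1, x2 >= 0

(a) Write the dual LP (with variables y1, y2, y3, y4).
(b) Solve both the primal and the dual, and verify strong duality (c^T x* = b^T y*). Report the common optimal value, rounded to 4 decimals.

The standard primal-dual pair for 'max c^T x s.t. A x <= b, x >= 0' is:
  Dual:  min b^T y  s.t.  A^T y >= c,  y >= 0.

So the dual LP is:
  minimize  10y1 + 12y2 + 40y3 + 26y4
  subject to:
    y1 + y3 + y4 >= 6
    y2 + 3y3 + 4y4 >= 2
    y1, y2, y3, y4 >= 0

Solving the primal: x* = (10, 4).
  primal value c^T x* = 68.
Solving the dual: y* = (5.5, 0, 0, 0.5).
  dual value b^T y* = 68.
Strong duality: c^T x* = b^T y*. Confirmed.

68


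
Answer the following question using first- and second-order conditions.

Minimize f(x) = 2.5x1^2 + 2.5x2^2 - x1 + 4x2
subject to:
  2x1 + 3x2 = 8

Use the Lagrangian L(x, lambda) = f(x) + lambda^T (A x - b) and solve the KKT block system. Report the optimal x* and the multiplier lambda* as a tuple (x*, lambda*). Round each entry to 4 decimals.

Form the Lagrangian:
  L(x, lambda) = (1/2) x^T Q x + c^T x + lambda^T (A x - b)
Stationarity (grad_x L = 0): Q x + c + A^T lambda = 0.
Primal feasibility: A x = b.

This gives the KKT block system:
  [ Q   A^T ] [ x     ]   [-c ]
  [ A    0  ] [ lambda ] = [ b ]

Solving the linear system:
  x*      = (1.7385, 1.5077)
  lambda* = (-3.8462)
  f(x*)   = 17.5308

x* = (1.7385, 1.5077), lambda* = (-3.8462)


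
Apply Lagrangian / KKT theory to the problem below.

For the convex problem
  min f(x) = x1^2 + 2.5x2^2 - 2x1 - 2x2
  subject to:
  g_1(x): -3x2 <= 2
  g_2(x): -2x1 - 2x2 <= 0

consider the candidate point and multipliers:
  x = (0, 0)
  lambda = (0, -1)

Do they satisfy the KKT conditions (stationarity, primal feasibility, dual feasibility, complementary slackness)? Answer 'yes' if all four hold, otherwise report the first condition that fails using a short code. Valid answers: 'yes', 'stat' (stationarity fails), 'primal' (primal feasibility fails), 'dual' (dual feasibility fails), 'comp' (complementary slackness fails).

Gradient of f: grad f(x) = Q x + c = (-2, -2)
Constraint values g_i(x) = a_i^T x - b_i:
  g_1((0, 0)) = -2
  g_2((0, 0)) = 0
Stationarity residual: grad f(x) + sum_i lambda_i a_i = (0, 0)
  -> stationarity OK
Primal feasibility (all g_i <= 0): OK
Dual feasibility (all lambda_i >= 0): FAILS
Complementary slackness (lambda_i * g_i(x) = 0 for all i): OK

Verdict: the first failing condition is dual_feasibility -> dual.

dual


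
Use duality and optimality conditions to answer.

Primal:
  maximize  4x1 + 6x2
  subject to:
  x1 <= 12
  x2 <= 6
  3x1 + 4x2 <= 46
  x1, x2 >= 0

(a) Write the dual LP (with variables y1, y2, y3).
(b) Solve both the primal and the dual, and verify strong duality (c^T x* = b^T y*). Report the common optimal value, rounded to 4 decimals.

The standard primal-dual pair for 'max c^T x s.t. A x <= b, x >= 0' is:
  Dual:  min b^T y  s.t.  A^T y >= c,  y >= 0.

So the dual LP is:
  minimize  12y1 + 6y2 + 46y3
  subject to:
    y1 + 3y3 >= 4
    y2 + 4y3 >= 6
    y1, y2, y3 >= 0

Solving the primal: x* = (7.3333, 6).
  primal value c^T x* = 65.3333.
Solving the dual: y* = (0, 0.6667, 1.3333).
  dual value b^T y* = 65.3333.
Strong duality: c^T x* = b^T y*. Confirmed.

65.3333


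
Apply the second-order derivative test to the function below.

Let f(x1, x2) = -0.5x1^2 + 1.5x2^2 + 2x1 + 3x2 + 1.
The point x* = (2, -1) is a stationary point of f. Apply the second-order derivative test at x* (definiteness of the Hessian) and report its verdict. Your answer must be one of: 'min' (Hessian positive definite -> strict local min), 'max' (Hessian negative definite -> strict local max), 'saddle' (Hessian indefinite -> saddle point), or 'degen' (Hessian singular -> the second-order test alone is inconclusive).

Compute the Hessian H = grad^2 f:
  H = [[-1, 0], [0, 3]]
Verify stationarity: grad f(x*) = H x* + g = (0, 0).
Eigenvalues of H: -1, 3.
Eigenvalues have mixed signs, so H is indefinite -> x* is a saddle point.

saddle


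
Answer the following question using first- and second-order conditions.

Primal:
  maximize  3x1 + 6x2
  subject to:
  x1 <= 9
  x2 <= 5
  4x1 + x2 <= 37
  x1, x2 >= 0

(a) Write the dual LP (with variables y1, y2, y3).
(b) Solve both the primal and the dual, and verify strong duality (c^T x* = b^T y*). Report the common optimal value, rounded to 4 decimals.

The standard primal-dual pair for 'max c^T x s.t. A x <= b, x >= 0' is:
  Dual:  min b^T y  s.t.  A^T y >= c,  y >= 0.

So the dual LP is:
  minimize  9y1 + 5y2 + 37y3
  subject to:
    y1 + 4y3 >= 3
    y2 + y3 >= 6
    y1, y2, y3 >= 0

Solving the primal: x* = (8, 5).
  primal value c^T x* = 54.
Solving the dual: y* = (0, 5.25, 0.75).
  dual value b^T y* = 54.
Strong duality: c^T x* = b^T y*. Confirmed.

54


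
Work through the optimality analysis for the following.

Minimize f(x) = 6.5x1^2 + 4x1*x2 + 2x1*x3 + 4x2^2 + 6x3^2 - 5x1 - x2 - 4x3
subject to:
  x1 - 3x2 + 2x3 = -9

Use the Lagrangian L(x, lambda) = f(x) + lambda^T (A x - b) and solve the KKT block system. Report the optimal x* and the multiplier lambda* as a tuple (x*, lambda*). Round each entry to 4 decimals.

Form the Lagrangian:
  L(x, lambda) = (1/2) x^T Q x + c^T x + lambda^T (A x - b)
Stationarity (grad_x L = 0): Q x + c + A^T lambda = 0.
Primal feasibility: A x = b.

This gives the KKT block system:
  [ Q   A^T ] [ x     ]   [-c ]
  [ A    0  ] [ lambda ] = [ b ]

Solving the linear system:
  x*      = (-0.7181, 2.4733, -0.4311)
  lambda* = (5.3045)
  f(x*)   = 25.2912

x* = (-0.7181, 2.4733, -0.4311), lambda* = (5.3045)


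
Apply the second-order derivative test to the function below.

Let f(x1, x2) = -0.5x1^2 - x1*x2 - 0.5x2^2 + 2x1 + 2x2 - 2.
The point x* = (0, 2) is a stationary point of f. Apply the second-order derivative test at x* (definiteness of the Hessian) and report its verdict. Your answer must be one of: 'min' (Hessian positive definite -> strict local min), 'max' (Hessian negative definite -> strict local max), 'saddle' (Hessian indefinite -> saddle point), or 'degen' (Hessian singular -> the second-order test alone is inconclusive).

Compute the Hessian H = grad^2 f:
  H = [[-1, -1], [-1, -1]]
Verify stationarity: grad f(x*) = H x* + g = (0, 0).
Eigenvalues of H: -2, 0.
H has a zero eigenvalue (singular; negative semidefinite but not definite), so H is neither positive definite, negative definite, nor indefinite. The second-order test alone is inconclusive -> degen.
(Indeed, f is constant along the null direction of H through x*, so x* is not a strict local extremum.)

degen


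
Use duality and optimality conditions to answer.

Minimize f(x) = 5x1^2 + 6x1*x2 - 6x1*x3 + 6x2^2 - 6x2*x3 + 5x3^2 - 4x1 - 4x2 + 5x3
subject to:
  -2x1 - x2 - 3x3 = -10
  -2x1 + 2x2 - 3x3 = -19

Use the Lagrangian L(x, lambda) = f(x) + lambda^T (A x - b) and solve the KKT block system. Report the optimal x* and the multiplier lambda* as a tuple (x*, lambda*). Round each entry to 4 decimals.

Form the Lagrangian:
  L(x, lambda) = (1/2) x^T Q x + c^T x + lambda^T (A x - b)
Stationarity (grad_x L = 0): Q x + c + A^T lambda = 0.
Primal feasibility: A x = b.

This gives the KKT block system:
  [ Q   A^T ] [ x     ]   [-c ]
  [ A    0  ] [ lambda ] = [ b ]

Solving the linear system:
  x*      = (4.1089, -3, 1.5941)
  lambda* = (-5.1287, 9.8911)
  f(x*)   = 70.0891

x* = (4.1089, -3, 1.5941), lambda* = (-5.1287, 9.8911)


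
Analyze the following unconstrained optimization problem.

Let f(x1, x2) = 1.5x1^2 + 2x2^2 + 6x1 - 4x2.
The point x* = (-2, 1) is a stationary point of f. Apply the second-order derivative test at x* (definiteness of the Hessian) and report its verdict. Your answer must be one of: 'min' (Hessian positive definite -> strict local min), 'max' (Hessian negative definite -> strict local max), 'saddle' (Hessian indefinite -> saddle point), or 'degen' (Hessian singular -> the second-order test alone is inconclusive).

Compute the Hessian H = grad^2 f:
  H = [[3, 0], [0, 4]]
Verify stationarity: grad f(x*) = H x* + g = (0, 0).
Eigenvalues of H: 3, 4.
Both eigenvalues > 0, so H is positive definite -> x* is a strict local min.

min


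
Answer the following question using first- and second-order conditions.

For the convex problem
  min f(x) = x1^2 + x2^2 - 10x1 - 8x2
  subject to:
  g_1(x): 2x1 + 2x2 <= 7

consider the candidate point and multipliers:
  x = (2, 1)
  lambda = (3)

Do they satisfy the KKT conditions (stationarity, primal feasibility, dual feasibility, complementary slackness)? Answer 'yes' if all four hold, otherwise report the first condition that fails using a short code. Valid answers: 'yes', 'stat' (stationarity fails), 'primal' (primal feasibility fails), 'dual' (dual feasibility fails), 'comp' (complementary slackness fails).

Gradient of f: grad f(x) = Q x + c = (-6, -6)
Constraint values g_i(x) = a_i^T x - b_i:
  g_1((2, 1)) = -1
Stationarity residual: grad f(x) + sum_i lambda_i a_i = (0, 0)
  -> stationarity OK
Primal feasibility (all g_i <= 0): OK
Dual feasibility (all lambda_i >= 0): OK
Complementary slackness (lambda_i * g_i(x) = 0 for all i): FAILS

Verdict: the first failing condition is complementary_slackness -> comp.

comp


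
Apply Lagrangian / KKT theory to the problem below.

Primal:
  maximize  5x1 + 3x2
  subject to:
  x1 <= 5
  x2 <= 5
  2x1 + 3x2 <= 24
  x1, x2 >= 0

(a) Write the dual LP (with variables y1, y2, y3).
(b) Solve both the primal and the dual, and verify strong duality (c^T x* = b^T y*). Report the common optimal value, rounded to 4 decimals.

The standard primal-dual pair for 'max c^T x s.t. A x <= b, x >= 0' is:
  Dual:  min b^T y  s.t.  A^T y >= c,  y >= 0.

So the dual LP is:
  minimize  5y1 + 5y2 + 24y3
  subject to:
    y1 + 2y3 >= 5
    y2 + 3y3 >= 3
    y1, y2, y3 >= 0

Solving the primal: x* = (5, 4.6667).
  primal value c^T x* = 39.
Solving the dual: y* = (3, 0, 1).
  dual value b^T y* = 39.
Strong duality: c^T x* = b^T y*. Confirmed.

39


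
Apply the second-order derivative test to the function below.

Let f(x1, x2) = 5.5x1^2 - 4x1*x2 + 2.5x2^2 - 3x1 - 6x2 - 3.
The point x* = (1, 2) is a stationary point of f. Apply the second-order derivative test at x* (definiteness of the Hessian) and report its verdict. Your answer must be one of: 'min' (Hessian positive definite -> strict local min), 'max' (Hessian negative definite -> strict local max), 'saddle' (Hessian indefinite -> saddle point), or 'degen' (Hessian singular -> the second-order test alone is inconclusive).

Compute the Hessian H = grad^2 f:
  H = [[11, -4], [-4, 5]]
Verify stationarity: grad f(x*) = H x* + g = (0, 0).
Eigenvalues of H: 3, 13.
Both eigenvalues > 0, so H is positive definite -> x* is a strict local min.

min


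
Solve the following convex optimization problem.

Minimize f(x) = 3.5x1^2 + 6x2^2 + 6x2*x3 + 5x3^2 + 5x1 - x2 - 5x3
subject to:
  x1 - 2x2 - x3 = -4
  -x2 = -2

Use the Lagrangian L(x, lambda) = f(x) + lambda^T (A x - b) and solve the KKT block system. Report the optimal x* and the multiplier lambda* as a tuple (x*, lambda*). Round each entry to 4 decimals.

Form the Lagrangian:
  L(x, lambda) = (1/2) x^T Q x + c^T x + lambda^T (A x - b)
Stationarity (grad_x L = 0): Q x + c + A^T lambda = 0.
Primal feasibility: A x = b.

This gives the KKT block system:
  [ Q   A^T ] [ x     ]   [-c ]
  [ A    0  ] [ lambda ] = [ b ]

Solving the linear system:
  x*      = (-0.7059, 2, -0.7059)
  lambda* = (-0.0588, 18.8824)
  f(x*)   = 17.7647

x* = (-0.7059, 2, -0.7059), lambda* = (-0.0588, 18.8824)


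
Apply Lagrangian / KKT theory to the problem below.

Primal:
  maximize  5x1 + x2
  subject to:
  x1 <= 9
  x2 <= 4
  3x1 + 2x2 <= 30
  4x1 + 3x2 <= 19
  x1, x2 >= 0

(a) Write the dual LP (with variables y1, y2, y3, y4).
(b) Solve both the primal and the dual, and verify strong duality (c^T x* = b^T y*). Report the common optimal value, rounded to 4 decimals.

The standard primal-dual pair for 'max c^T x s.t. A x <= b, x >= 0' is:
  Dual:  min b^T y  s.t.  A^T y >= c,  y >= 0.

So the dual LP is:
  minimize  9y1 + 4y2 + 30y3 + 19y4
  subject to:
    y1 + 3y3 + 4y4 >= 5
    y2 + 2y3 + 3y4 >= 1
    y1, y2, y3, y4 >= 0

Solving the primal: x* = (4.75, 0).
  primal value c^T x* = 23.75.
Solving the dual: y* = (0, 0, 0, 1.25).
  dual value b^T y* = 23.75.
Strong duality: c^T x* = b^T y*. Confirmed.

23.75


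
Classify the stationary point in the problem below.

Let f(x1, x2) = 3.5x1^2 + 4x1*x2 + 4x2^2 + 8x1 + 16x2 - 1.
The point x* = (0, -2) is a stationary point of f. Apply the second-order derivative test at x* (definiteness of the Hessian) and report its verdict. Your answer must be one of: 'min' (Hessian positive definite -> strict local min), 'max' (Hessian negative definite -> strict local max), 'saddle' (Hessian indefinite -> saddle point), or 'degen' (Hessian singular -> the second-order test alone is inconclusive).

Compute the Hessian H = grad^2 f:
  H = [[7, 4], [4, 8]]
Verify stationarity: grad f(x*) = H x* + g = (0, 0).
Eigenvalues of H: 3.4689, 11.5311.
Both eigenvalues > 0, so H is positive definite -> x* is a strict local min.

min


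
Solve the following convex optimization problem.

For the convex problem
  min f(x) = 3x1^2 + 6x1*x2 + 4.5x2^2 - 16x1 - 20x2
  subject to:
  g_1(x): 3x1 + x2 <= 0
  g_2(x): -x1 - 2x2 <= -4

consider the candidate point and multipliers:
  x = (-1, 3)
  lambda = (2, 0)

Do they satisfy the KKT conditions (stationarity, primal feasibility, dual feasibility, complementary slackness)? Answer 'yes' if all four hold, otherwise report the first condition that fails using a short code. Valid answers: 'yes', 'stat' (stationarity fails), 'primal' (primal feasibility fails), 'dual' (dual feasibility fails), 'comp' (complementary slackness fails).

Gradient of f: grad f(x) = Q x + c = (-4, 1)
Constraint values g_i(x) = a_i^T x - b_i:
  g_1((-1, 3)) = 0
  g_2((-1, 3)) = -1
Stationarity residual: grad f(x) + sum_i lambda_i a_i = (2, 3)
  -> stationarity FAILS
Primal feasibility (all g_i <= 0): OK
Dual feasibility (all lambda_i >= 0): OK
Complementary slackness (lambda_i * g_i(x) = 0 for all i): OK

Verdict: the first failing condition is stationarity -> stat.

stat


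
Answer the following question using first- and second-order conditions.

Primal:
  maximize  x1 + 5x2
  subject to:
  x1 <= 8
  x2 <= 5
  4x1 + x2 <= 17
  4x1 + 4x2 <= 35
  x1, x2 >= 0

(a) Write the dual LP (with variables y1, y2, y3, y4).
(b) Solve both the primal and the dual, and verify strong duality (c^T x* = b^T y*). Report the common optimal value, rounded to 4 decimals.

The standard primal-dual pair for 'max c^T x s.t. A x <= b, x >= 0' is:
  Dual:  min b^T y  s.t.  A^T y >= c,  y >= 0.

So the dual LP is:
  minimize  8y1 + 5y2 + 17y3 + 35y4
  subject to:
    y1 + 4y3 + 4y4 >= 1
    y2 + y3 + 4y4 >= 5
    y1, y2, y3, y4 >= 0

Solving the primal: x* = (3, 5).
  primal value c^T x* = 28.
Solving the dual: y* = (0, 4.75, 0.25, 0).
  dual value b^T y* = 28.
Strong duality: c^T x* = b^T y*. Confirmed.

28


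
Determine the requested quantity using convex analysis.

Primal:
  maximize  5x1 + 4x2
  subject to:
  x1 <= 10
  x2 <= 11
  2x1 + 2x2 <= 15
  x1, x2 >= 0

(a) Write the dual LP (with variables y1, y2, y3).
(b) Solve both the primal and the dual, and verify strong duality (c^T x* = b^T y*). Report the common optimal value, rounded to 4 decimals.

The standard primal-dual pair for 'max c^T x s.t. A x <= b, x >= 0' is:
  Dual:  min b^T y  s.t.  A^T y >= c,  y >= 0.

So the dual LP is:
  minimize  10y1 + 11y2 + 15y3
  subject to:
    y1 + 2y3 >= 5
    y2 + 2y3 >= 4
    y1, y2, y3 >= 0

Solving the primal: x* = (7.5, 0).
  primal value c^T x* = 37.5.
Solving the dual: y* = (0, 0, 2.5).
  dual value b^T y* = 37.5.
Strong duality: c^T x* = b^T y*. Confirmed.

37.5


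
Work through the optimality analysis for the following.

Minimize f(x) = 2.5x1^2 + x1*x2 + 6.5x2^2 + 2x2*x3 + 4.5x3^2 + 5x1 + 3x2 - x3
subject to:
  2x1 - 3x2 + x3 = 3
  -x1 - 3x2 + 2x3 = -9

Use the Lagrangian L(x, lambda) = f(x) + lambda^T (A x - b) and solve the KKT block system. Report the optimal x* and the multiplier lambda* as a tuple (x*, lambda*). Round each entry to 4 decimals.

Form the Lagrangian:
  L(x, lambda) = (1/2) x^T Q x + c^T x + lambda^T (A x - b)
Stationarity (grad_x L = 0): Q x + c + A^T lambda = 0.
Primal feasibility: A x = b.

This gives the KKT block system:
  [ Q   A^T ] [ x     ]   [-c ]
  [ A    0  ] [ lambda ] = [ b ]

Solving the linear system:
  x*      = (3.44, 0.7334, -1.6799)
  lambda* = (-6.2429, 10.4477)
  f(x*)   = 66.919

x* = (3.44, 0.7334, -1.6799), lambda* = (-6.2429, 10.4477)


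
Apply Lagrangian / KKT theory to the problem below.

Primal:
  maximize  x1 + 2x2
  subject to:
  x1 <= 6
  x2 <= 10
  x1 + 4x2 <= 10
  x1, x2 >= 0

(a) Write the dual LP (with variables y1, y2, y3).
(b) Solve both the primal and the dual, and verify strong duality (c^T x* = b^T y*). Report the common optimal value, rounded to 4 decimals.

The standard primal-dual pair for 'max c^T x s.t. A x <= b, x >= 0' is:
  Dual:  min b^T y  s.t.  A^T y >= c,  y >= 0.

So the dual LP is:
  minimize  6y1 + 10y2 + 10y3
  subject to:
    y1 + y3 >= 1
    y2 + 4y3 >= 2
    y1, y2, y3 >= 0

Solving the primal: x* = (6, 1).
  primal value c^T x* = 8.
Solving the dual: y* = (0.5, 0, 0.5).
  dual value b^T y* = 8.
Strong duality: c^T x* = b^T y*. Confirmed.

8


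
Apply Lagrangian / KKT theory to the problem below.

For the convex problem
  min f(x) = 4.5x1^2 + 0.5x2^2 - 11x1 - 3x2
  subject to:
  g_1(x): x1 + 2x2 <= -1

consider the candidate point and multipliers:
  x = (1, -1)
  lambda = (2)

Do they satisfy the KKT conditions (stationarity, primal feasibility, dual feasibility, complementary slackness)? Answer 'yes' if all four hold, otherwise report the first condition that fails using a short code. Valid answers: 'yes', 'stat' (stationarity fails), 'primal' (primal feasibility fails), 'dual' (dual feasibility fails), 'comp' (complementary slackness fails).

Gradient of f: grad f(x) = Q x + c = (-2, -4)
Constraint values g_i(x) = a_i^T x - b_i:
  g_1((1, -1)) = 0
Stationarity residual: grad f(x) + sum_i lambda_i a_i = (0, 0)
  -> stationarity OK
Primal feasibility (all g_i <= 0): OK
Dual feasibility (all lambda_i >= 0): OK
Complementary slackness (lambda_i * g_i(x) = 0 for all i): OK

Verdict: yes, KKT holds.

yes


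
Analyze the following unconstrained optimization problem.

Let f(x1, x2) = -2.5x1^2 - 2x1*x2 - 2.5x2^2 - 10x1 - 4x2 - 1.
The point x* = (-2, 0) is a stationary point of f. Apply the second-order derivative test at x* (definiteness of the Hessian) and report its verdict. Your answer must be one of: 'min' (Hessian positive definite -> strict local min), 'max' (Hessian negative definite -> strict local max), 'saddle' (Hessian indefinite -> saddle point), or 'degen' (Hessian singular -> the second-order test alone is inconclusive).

Compute the Hessian H = grad^2 f:
  H = [[-5, -2], [-2, -5]]
Verify stationarity: grad f(x*) = H x* + g = (0, 0).
Eigenvalues of H: -7, -3.
Both eigenvalues < 0, so H is negative definite -> x* is a strict local max.

max


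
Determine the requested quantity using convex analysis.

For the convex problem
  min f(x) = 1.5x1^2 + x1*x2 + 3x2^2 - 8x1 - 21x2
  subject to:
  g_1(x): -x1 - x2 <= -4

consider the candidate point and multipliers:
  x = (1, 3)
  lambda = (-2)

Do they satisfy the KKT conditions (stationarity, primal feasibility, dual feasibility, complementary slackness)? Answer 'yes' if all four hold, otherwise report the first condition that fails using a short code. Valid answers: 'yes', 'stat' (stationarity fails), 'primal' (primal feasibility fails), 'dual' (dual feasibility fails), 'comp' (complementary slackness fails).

Gradient of f: grad f(x) = Q x + c = (-2, -2)
Constraint values g_i(x) = a_i^T x - b_i:
  g_1((1, 3)) = 0
Stationarity residual: grad f(x) + sum_i lambda_i a_i = (0, 0)
  -> stationarity OK
Primal feasibility (all g_i <= 0): OK
Dual feasibility (all lambda_i >= 0): FAILS
Complementary slackness (lambda_i * g_i(x) = 0 for all i): OK

Verdict: the first failing condition is dual_feasibility -> dual.

dual


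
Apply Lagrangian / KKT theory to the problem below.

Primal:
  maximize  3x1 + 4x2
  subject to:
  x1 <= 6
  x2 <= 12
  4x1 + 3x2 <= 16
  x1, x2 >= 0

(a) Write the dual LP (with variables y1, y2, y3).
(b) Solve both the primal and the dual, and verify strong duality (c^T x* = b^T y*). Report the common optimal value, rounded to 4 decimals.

The standard primal-dual pair for 'max c^T x s.t. A x <= b, x >= 0' is:
  Dual:  min b^T y  s.t.  A^T y >= c,  y >= 0.

So the dual LP is:
  minimize  6y1 + 12y2 + 16y3
  subject to:
    y1 + 4y3 >= 3
    y2 + 3y3 >= 4
    y1, y2, y3 >= 0

Solving the primal: x* = (0, 5.3333).
  primal value c^T x* = 21.3333.
Solving the dual: y* = (0, 0, 1.3333).
  dual value b^T y* = 21.3333.
Strong duality: c^T x* = b^T y*. Confirmed.

21.3333


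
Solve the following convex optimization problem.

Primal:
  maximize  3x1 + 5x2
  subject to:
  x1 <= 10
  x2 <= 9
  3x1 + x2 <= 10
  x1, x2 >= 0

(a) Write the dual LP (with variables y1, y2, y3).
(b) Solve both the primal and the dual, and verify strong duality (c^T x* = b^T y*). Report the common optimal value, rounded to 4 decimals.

The standard primal-dual pair for 'max c^T x s.t. A x <= b, x >= 0' is:
  Dual:  min b^T y  s.t.  A^T y >= c,  y >= 0.

So the dual LP is:
  minimize  10y1 + 9y2 + 10y3
  subject to:
    y1 + 3y3 >= 3
    y2 + y3 >= 5
    y1, y2, y3 >= 0

Solving the primal: x* = (0.3333, 9).
  primal value c^T x* = 46.
Solving the dual: y* = (0, 4, 1).
  dual value b^T y* = 46.
Strong duality: c^T x* = b^T y*. Confirmed.

46


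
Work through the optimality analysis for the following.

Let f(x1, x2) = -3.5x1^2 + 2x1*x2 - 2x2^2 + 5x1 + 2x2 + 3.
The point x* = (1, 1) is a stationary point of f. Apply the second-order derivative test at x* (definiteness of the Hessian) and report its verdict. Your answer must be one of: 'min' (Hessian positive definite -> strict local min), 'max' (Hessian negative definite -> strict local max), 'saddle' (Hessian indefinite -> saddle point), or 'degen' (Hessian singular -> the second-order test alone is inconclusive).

Compute the Hessian H = grad^2 f:
  H = [[-7, 2], [2, -4]]
Verify stationarity: grad f(x*) = H x* + g = (0, 0).
Eigenvalues of H: -8, -3.
Both eigenvalues < 0, so H is negative definite -> x* is a strict local max.

max


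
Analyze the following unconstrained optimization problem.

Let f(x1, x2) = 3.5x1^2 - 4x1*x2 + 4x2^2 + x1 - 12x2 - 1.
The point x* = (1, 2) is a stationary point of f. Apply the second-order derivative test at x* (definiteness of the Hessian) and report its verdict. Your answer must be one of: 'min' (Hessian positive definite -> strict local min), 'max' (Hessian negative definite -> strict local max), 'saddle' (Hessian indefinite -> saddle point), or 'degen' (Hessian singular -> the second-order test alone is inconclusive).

Compute the Hessian H = grad^2 f:
  H = [[7, -4], [-4, 8]]
Verify stationarity: grad f(x*) = H x* + g = (0, 0).
Eigenvalues of H: 3.4689, 11.5311.
Both eigenvalues > 0, so H is positive definite -> x* is a strict local min.

min


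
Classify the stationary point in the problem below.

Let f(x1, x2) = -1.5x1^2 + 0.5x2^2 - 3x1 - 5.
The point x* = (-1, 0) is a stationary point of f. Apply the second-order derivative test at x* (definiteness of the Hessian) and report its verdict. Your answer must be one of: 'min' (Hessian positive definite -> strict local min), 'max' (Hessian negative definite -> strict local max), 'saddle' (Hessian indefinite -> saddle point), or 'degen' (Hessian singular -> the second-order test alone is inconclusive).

Compute the Hessian H = grad^2 f:
  H = [[-3, 0], [0, 1]]
Verify stationarity: grad f(x*) = H x* + g = (0, 0).
Eigenvalues of H: -3, 1.
Eigenvalues have mixed signs, so H is indefinite -> x* is a saddle point.

saddle


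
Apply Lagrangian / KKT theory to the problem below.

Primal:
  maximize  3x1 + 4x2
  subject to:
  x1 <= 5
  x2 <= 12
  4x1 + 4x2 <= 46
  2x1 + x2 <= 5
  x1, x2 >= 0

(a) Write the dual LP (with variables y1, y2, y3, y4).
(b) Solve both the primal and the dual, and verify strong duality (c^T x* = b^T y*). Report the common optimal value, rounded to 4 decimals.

The standard primal-dual pair for 'max c^T x s.t. A x <= b, x >= 0' is:
  Dual:  min b^T y  s.t.  A^T y >= c,  y >= 0.

So the dual LP is:
  minimize  5y1 + 12y2 + 46y3 + 5y4
  subject to:
    y1 + 4y3 + 2y4 >= 3
    y2 + 4y3 + y4 >= 4
    y1, y2, y3, y4 >= 0

Solving the primal: x* = (0, 5).
  primal value c^T x* = 20.
Solving the dual: y* = (0, 0, 0, 4).
  dual value b^T y* = 20.
Strong duality: c^T x* = b^T y*. Confirmed.

20


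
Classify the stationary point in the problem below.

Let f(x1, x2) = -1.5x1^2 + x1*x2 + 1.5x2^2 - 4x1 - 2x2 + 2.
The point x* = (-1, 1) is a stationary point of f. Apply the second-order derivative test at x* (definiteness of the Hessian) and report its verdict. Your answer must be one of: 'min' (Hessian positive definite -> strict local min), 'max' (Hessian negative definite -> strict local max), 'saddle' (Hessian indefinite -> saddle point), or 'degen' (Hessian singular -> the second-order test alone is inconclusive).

Compute the Hessian H = grad^2 f:
  H = [[-3, 1], [1, 3]]
Verify stationarity: grad f(x*) = H x* + g = (0, 0).
Eigenvalues of H: -3.1623, 3.1623.
Eigenvalues have mixed signs, so H is indefinite -> x* is a saddle point.

saddle


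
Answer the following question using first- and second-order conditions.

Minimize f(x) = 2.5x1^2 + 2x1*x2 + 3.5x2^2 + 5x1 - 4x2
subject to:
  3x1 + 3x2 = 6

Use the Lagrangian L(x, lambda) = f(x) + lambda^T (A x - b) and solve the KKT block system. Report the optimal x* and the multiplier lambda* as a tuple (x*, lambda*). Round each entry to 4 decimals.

Form the Lagrangian:
  L(x, lambda) = (1/2) x^T Q x + c^T x + lambda^T (A x - b)
Stationarity (grad_x L = 0): Q x + c + A^T lambda = 0.
Primal feasibility: A x = b.

This gives the KKT block system:
  [ Q   A^T ] [ x     ]   [-c ]
  [ A    0  ] [ lambda ] = [ b ]

Solving the linear system:
  x*      = (0.125, 1.875)
  lambda* = (-3.125)
  f(x*)   = 5.9375

x* = (0.125, 1.875), lambda* = (-3.125)


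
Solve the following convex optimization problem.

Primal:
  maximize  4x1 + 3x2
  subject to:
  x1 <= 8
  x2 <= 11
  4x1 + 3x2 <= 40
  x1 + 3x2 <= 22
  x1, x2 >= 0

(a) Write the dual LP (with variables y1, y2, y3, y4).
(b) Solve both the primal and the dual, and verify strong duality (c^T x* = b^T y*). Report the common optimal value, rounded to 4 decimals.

The standard primal-dual pair for 'max c^T x s.t. A x <= b, x >= 0' is:
  Dual:  min b^T y  s.t.  A^T y >= c,  y >= 0.

So the dual LP is:
  minimize  8y1 + 11y2 + 40y3 + 22y4
  subject to:
    y1 + 4y3 + y4 >= 4
    y2 + 3y3 + 3y4 >= 3
    y1, y2, y3, y4 >= 0

Solving the primal: x* = (8, 2.6667).
  primal value c^T x* = 40.
Solving the dual: y* = (0, 0, 1, 0).
  dual value b^T y* = 40.
Strong duality: c^T x* = b^T y*. Confirmed.

40


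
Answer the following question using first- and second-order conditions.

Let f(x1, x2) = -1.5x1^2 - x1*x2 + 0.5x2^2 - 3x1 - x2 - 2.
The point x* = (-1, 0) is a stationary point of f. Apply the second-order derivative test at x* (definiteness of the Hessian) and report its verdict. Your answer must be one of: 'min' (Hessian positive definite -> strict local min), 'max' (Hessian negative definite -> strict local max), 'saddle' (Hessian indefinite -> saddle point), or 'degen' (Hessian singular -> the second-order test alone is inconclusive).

Compute the Hessian H = grad^2 f:
  H = [[-3, -1], [-1, 1]]
Verify stationarity: grad f(x*) = H x* + g = (0, 0).
Eigenvalues of H: -3.2361, 1.2361.
Eigenvalues have mixed signs, so H is indefinite -> x* is a saddle point.

saddle


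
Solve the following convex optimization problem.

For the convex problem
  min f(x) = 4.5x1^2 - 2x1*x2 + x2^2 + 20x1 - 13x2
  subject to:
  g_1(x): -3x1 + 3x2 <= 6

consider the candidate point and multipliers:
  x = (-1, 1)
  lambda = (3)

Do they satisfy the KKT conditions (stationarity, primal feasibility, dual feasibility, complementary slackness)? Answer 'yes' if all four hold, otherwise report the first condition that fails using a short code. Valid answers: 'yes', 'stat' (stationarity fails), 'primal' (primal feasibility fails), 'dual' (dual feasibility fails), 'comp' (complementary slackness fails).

Gradient of f: grad f(x) = Q x + c = (9, -9)
Constraint values g_i(x) = a_i^T x - b_i:
  g_1((-1, 1)) = 0
Stationarity residual: grad f(x) + sum_i lambda_i a_i = (0, 0)
  -> stationarity OK
Primal feasibility (all g_i <= 0): OK
Dual feasibility (all lambda_i >= 0): OK
Complementary slackness (lambda_i * g_i(x) = 0 for all i): OK

Verdict: yes, KKT holds.

yes


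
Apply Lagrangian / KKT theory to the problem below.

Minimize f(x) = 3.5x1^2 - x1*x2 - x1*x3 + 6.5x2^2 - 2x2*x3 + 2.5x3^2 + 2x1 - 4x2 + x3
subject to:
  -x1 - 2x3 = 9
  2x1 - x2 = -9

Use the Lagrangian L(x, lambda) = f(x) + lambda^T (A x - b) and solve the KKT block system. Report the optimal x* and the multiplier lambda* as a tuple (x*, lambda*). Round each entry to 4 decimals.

Form the Lagrangian:
  L(x, lambda) = (1/2) x^T Q x + c^T x + lambda^T (A x - b)
Stationarity (grad_x L = 0): Q x + c + A^T lambda = 0.
Primal feasibility: A x = b.

This gives the KKT block system:
  [ Q   A^T ] [ x     ]   [-c ]
  [ A    0  ] [ lambda ] = [ b ]

Solving the linear system:
  x*      = (-4.2653, 0.4694, -2.3673)
  lambda* = (-3.7551, 11.102)
  f(x*)   = 60.4694

x* = (-4.2653, 0.4694, -2.3673), lambda* = (-3.7551, 11.102)


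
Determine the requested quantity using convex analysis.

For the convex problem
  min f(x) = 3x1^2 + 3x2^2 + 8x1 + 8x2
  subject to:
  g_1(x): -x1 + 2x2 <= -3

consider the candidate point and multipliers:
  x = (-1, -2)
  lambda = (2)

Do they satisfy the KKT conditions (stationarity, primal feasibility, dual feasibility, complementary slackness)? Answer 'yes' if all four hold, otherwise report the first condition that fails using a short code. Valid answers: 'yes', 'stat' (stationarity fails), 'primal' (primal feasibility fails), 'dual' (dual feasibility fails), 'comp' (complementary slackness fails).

Gradient of f: grad f(x) = Q x + c = (2, -4)
Constraint values g_i(x) = a_i^T x - b_i:
  g_1((-1, -2)) = 0
Stationarity residual: grad f(x) + sum_i lambda_i a_i = (0, 0)
  -> stationarity OK
Primal feasibility (all g_i <= 0): OK
Dual feasibility (all lambda_i >= 0): OK
Complementary slackness (lambda_i * g_i(x) = 0 for all i): OK

Verdict: yes, KKT holds.

yes


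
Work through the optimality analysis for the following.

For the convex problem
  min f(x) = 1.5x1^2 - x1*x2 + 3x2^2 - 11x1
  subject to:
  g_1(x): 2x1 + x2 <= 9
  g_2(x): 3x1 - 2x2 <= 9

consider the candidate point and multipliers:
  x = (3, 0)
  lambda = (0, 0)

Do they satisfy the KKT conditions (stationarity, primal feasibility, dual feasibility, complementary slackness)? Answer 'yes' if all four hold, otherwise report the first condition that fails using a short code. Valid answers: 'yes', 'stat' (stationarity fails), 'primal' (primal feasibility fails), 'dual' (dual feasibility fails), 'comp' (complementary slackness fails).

Gradient of f: grad f(x) = Q x + c = (-2, -3)
Constraint values g_i(x) = a_i^T x - b_i:
  g_1((3, 0)) = -3
  g_2((3, 0)) = 0
Stationarity residual: grad f(x) + sum_i lambda_i a_i = (-2, -3)
  -> stationarity FAILS
Primal feasibility (all g_i <= 0): OK
Dual feasibility (all lambda_i >= 0): OK
Complementary slackness (lambda_i * g_i(x) = 0 for all i): OK

Verdict: the first failing condition is stationarity -> stat.

stat


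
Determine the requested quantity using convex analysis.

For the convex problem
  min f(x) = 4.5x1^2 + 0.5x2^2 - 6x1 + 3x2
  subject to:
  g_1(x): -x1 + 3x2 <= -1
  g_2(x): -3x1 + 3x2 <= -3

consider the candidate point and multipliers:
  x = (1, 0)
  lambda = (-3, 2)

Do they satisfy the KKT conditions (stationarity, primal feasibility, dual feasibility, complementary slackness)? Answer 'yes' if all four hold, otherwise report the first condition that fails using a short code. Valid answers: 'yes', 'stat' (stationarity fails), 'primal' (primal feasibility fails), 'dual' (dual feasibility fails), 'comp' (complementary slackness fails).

Gradient of f: grad f(x) = Q x + c = (3, 3)
Constraint values g_i(x) = a_i^T x - b_i:
  g_1((1, 0)) = 0
  g_2((1, 0)) = 0
Stationarity residual: grad f(x) + sum_i lambda_i a_i = (0, 0)
  -> stationarity OK
Primal feasibility (all g_i <= 0): OK
Dual feasibility (all lambda_i >= 0): FAILS
Complementary slackness (lambda_i * g_i(x) = 0 for all i): OK

Verdict: the first failing condition is dual_feasibility -> dual.

dual


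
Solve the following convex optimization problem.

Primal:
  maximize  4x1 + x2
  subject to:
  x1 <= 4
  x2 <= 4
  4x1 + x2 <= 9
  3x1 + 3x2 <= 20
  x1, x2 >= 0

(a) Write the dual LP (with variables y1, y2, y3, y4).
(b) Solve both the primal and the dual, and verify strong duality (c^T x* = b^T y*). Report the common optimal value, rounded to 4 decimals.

The standard primal-dual pair for 'max c^T x s.t. A x <= b, x >= 0' is:
  Dual:  min b^T y  s.t.  A^T y >= c,  y >= 0.

So the dual LP is:
  minimize  4y1 + 4y2 + 9y3 + 20y4
  subject to:
    y1 + 4y3 + 3y4 >= 4
    y2 + y3 + 3y4 >= 1
    y1, y2, y3, y4 >= 0

Solving the primal: x* = (2.25, 0).
  primal value c^T x* = 9.
Solving the dual: y* = (0, 0, 1, 0).
  dual value b^T y* = 9.
Strong duality: c^T x* = b^T y*. Confirmed.

9


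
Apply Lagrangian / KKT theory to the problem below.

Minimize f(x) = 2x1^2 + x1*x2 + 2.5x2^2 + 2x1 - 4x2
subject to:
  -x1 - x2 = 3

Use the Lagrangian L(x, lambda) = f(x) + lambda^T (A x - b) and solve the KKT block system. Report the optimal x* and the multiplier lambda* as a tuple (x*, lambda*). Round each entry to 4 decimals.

Form the Lagrangian:
  L(x, lambda) = (1/2) x^T Q x + c^T x + lambda^T (A x - b)
Stationarity (grad_x L = 0): Q x + c + A^T lambda = 0.
Primal feasibility: A x = b.

This gives the KKT block system:
  [ Q   A^T ] [ x     ]   [-c ]
  [ A    0  ] [ lambda ] = [ b ]

Solving the linear system:
  x*      = (-2.5714, -0.4286)
  lambda* = (-8.7143)
  f(x*)   = 11.3571

x* = (-2.5714, -0.4286), lambda* = (-8.7143)


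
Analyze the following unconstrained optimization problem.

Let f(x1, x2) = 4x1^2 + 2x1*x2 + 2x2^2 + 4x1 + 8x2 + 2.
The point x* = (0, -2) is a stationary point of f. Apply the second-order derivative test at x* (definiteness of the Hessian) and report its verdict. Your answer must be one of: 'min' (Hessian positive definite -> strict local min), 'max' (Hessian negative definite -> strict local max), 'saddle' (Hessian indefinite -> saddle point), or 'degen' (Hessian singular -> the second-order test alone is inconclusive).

Compute the Hessian H = grad^2 f:
  H = [[8, 2], [2, 4]]
Verify stationarity: grad f(x*) = H x* + g = (0, 0).
Eigenvalues of H: 3.1716, 8.8284.
Both eigenvalues > 0, so H is positive definite -> x* is a strict local min.

min
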